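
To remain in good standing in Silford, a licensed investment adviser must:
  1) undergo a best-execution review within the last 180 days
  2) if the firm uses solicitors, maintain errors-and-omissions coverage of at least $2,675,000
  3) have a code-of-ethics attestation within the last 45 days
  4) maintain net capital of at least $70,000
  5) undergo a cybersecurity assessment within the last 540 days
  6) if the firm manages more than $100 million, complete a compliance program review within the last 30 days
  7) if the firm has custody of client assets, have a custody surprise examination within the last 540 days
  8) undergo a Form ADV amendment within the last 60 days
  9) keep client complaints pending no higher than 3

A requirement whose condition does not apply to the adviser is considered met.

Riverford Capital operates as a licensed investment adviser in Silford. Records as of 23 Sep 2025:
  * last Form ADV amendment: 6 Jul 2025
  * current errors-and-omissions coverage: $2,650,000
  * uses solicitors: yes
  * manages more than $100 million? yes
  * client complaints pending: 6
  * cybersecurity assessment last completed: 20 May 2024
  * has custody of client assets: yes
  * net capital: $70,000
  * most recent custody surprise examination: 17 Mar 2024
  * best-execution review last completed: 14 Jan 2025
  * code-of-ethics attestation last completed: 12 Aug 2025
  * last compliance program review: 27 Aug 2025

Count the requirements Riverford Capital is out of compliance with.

5

1. best-execution review 252 days ago vs limit 180 → not met
2. condition 'uses solicitors' holds; errors-and-omissions coverage $2,650,000 < $2,675,000 → not met
3. code-of-ethics attestation 42 days ago vs limit 45 → met
4. net capital $70,000 ≥ $70,000 → met
5. cybersecurity assessment 491 days ago vs limit 540 → met
6. condition 'manages more than $100 million' holds; compliance program review 27 days ago vs limit 30 → met
7. condition 'has custody of client assets' holds; custody surprise examination 555 days ago vs limit 540 → not met
8. Form ADV amendment 79 days ago vs limit 60 → not met
9. client complaints pending 6 > 3 → not met
Not met: 5 of 9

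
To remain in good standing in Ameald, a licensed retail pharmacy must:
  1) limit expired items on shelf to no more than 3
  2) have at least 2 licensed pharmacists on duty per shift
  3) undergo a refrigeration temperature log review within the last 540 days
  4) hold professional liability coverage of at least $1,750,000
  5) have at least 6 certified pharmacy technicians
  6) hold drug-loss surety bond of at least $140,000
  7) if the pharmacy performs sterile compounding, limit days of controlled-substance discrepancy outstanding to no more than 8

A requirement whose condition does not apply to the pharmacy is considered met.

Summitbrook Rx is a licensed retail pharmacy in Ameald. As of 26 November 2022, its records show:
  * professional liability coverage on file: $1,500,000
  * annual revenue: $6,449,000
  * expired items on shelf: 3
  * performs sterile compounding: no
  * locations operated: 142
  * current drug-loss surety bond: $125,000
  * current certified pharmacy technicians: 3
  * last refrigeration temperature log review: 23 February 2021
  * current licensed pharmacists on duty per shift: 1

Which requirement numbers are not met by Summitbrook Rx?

2, 3, 4, 5, 6

1. expired items on shelf 3 ≤ 3 → met
2. licensed pharmacists on duty per shift 1 < 2 → not met
3. refrigeration temperature log review 641 days ago vs limit 540 → not met
4. professional liability coverage $1,500,000 < $1,750,000 → not met
5. certified pharmacy technicians 3 < 6 → not met
6. drug-loss surety bond $125,000 < $140,000 → not met
7. condition 'performs sterile compounding' does not hold → requirement n/a → met
Not met: 2, 3, 4, 5, 6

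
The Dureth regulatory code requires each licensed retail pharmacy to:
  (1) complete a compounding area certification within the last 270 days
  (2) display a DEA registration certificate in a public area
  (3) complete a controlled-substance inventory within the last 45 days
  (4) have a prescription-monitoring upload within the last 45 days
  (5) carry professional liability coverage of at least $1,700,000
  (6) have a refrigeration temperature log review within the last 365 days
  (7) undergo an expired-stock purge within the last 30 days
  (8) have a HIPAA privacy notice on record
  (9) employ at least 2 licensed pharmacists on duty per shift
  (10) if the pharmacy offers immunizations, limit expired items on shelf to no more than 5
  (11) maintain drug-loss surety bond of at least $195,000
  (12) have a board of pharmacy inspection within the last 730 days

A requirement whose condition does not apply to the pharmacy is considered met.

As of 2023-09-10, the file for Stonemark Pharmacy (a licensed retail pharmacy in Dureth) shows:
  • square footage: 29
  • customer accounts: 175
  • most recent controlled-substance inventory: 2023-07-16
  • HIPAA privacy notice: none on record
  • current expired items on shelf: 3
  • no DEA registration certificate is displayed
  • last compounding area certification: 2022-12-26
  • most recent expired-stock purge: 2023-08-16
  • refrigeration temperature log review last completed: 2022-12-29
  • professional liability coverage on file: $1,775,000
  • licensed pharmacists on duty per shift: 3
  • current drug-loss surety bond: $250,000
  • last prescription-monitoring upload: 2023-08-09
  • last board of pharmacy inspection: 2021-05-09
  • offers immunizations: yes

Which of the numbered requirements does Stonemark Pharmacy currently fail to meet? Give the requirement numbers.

2, 3, 8, 12

1. compounding area certification 258 days ago vs limit 270 → met
2. DEA registration certificate absent → not met
3. controlled-substance inventory 56 days ago vs limit 45 → not met
4. prescription-monitoring upload 32 days ago vs limit 45 → met
5. professional liability coverage $1,775,000 ≥ $1,700,000 → met
6. refrigeration temperature log review 255 days ago vs limit 365 → met
7. expired-stock purge 25 days ago vs limit 30 → met
8. HIPAA privacy notice absent → not met
9. licensed pharmacists on duty per shift 3 ≥ 2 → met
10. condition 'offers immunizations' holds; expired items on shelf 3 ≤ 5 → met
11. drug-loss surety bond $250,000 ≥ $195,000 → met
12. board of pharmacy inspection 854 days ago vs limit 730 → not met
Not met: 2, 3, 8, 12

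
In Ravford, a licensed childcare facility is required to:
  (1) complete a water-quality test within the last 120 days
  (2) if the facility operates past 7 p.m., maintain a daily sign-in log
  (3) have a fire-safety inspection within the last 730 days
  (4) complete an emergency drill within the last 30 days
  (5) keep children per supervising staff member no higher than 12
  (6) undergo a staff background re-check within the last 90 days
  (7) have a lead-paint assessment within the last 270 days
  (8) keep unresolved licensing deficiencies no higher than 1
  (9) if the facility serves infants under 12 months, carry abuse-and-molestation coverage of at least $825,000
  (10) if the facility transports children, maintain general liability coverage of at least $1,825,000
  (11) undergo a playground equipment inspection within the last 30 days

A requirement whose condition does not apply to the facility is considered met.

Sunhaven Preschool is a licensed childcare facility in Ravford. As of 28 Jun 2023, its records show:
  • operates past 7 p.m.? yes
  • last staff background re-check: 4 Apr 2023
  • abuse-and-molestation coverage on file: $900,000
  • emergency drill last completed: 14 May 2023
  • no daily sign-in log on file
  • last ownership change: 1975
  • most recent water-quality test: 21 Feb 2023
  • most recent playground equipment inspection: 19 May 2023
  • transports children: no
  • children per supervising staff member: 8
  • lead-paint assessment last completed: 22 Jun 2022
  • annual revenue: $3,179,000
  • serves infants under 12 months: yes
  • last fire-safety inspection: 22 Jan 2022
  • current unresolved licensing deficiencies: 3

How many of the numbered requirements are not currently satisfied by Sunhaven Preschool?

6

1. water-quality test 127 days ago vs limit 120 → not met
2. condition 'operates past 7 p.m.' holds; daily sign-in log absent → not met
3. fire-safety inspection 522 days ago vs limit 730 → met
4. emergency drill 45 days ago vs limit 30 → not met
5. children per supervising staff member 8 ≤ 12 → met
6. staff background re-check 85 days ago vs limit 90 → met
7. lead-paint assessment 371 days ago vs limit 270 → not met
8. unresolved licensing deficiencies 3 > 1 → not met
9. condition 'serves infants under 12 months' holds; abuse-and-molestation coverage $900,000 ≥ $825,000 → met
10. condition 'transports children' does not hold → requirement n/a → met
11. playground equipment inspection 40 days ago vs limit 30 → not met
Not met: 6 of 11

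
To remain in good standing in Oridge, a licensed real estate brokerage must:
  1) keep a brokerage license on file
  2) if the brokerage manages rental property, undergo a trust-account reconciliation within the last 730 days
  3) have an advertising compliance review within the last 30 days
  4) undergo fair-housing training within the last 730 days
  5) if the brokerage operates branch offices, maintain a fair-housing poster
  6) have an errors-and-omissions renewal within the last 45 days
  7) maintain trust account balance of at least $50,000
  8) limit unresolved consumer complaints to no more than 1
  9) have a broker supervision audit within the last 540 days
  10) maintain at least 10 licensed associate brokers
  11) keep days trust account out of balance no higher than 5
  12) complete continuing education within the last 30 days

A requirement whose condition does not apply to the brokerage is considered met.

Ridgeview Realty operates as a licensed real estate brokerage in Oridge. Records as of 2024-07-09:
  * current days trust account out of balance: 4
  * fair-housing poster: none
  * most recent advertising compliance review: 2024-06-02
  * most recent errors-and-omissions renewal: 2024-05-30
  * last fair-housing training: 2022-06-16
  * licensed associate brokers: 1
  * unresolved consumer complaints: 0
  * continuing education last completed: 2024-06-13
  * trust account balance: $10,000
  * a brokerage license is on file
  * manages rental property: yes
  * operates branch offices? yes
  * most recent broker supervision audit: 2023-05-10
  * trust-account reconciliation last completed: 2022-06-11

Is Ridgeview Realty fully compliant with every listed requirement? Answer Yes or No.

No

1. brokerage license present → met
2. condition 'manages rental property' holds; trust-account reconciliation 759 days ago vs limit 730 → not met
3. advertising compliance review 37 days ago vs limit 30 → not met
4. fair-housing training 754 days ago vs limit 730 → not met
5. condition 'operates branch offices' holds; fair-housing poster absent → not met
6. errors-and-omissions renewal 40 days ago vs limit 45 → met
7. trust account balance $10,000 < $50,000 → not met
8. unresolved consumer complaints 0 ≤ 1 → met
9. broker supervision audit 426 days ago vs limit 540 → met
10. licensed associate brokers 1 < 10 → not met
11. days trust account out of balance 4 ≤ 5 → met
12. continuing education 26 days ago vs limit 30 → met
Not met: 2, 3, 4, 5, 7, 10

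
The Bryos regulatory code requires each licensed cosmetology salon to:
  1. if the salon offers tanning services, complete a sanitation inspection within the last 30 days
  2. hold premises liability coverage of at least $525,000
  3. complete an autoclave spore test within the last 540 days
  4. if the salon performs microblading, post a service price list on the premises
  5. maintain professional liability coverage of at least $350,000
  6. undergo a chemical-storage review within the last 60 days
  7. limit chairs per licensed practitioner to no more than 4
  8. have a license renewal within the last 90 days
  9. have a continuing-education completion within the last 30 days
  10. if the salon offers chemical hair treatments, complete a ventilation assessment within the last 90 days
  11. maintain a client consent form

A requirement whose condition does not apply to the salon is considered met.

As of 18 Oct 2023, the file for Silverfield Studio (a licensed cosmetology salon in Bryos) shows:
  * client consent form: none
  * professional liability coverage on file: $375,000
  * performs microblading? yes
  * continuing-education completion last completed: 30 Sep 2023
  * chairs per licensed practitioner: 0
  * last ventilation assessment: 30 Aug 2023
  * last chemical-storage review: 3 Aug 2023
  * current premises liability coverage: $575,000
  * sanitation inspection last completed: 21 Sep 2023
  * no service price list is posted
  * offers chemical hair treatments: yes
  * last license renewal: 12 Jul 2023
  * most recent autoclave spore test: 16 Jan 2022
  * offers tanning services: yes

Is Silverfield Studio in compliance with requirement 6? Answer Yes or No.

6. chemical-storage review 76 days ago vs limit 60 → not met

No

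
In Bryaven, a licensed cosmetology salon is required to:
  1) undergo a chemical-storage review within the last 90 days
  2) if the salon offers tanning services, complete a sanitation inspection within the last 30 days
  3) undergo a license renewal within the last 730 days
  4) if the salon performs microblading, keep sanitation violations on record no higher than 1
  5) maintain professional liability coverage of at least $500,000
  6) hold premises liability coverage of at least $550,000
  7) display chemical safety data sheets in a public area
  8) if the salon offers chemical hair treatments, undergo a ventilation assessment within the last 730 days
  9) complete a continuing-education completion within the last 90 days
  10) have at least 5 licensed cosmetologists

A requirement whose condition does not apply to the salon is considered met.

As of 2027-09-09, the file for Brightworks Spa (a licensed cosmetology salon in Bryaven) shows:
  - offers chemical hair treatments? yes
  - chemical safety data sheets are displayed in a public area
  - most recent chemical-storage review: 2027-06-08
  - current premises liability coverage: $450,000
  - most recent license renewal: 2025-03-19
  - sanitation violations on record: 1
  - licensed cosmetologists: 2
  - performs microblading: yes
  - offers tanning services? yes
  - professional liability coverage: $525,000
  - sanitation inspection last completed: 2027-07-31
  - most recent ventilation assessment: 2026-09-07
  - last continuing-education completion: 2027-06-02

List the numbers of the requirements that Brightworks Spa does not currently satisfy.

1, 2, 3, 6, 9, 10

1. chemical-storage review 93 days ago vs limit 90 → not met
2. condition 'offers tanning services' holds; sanitation inspection 40 days ago vs limit 30 → not met
3. license renewal 904 days ago vs limit 730 → not met
4. condition 'performs microblading' holds; sanitation violations on record 1 ≤ 1 → met
5. professional liability coverage $525,000 ≥ $500,000 → met
6. premises liability coverage $450,000 < $550,000 → not met
7. chemical safety data sheets present → met
8. condition 'offers chemical hair treatments' holds; ventilation assessment 367 days ago vs limit 730 → met
9. continuing-education completion 99 days ago vs limit 90 → not met
10. licensed cosmetologists 2 < 5 → not met
Not met: 1, 2, 3, 6, 9, 10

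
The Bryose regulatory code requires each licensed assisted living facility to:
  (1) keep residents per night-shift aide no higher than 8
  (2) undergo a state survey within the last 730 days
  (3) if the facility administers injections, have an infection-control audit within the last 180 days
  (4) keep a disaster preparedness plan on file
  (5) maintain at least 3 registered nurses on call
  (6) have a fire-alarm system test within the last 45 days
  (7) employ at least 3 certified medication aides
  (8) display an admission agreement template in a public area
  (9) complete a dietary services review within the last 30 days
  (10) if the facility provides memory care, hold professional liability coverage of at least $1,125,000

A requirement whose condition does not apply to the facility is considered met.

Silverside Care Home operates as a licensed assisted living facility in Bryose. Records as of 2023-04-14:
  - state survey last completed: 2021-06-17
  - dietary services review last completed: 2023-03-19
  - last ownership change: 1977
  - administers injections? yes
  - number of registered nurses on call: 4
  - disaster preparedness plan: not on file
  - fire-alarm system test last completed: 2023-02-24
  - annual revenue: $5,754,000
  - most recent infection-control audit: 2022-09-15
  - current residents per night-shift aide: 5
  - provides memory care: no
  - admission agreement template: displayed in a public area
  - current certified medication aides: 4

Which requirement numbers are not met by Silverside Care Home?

3, 4, 6

1. residents per night-shift aide 5 ≤ 8 → met
2. state survey 666 days ago vs limit 730 → met
3. condition 'administers injections' holds; infection-control audit 211 days ago vs limit 180 → not met
4. disaster preparedness plan absent → not met
5. registered nurses on call 4 ≥ 3 → met
6. fire-alarm system test 49 days ago vs limit 45 → not met
7. certified medication aides 4 ≥ 3 → met
8. admission agreement template present → met
9. dietary services review 26 days ago vs limit 30 → met
10. condition 'provides memory care' does not hold → requirement n/a → met
Not met: 3, 4, 6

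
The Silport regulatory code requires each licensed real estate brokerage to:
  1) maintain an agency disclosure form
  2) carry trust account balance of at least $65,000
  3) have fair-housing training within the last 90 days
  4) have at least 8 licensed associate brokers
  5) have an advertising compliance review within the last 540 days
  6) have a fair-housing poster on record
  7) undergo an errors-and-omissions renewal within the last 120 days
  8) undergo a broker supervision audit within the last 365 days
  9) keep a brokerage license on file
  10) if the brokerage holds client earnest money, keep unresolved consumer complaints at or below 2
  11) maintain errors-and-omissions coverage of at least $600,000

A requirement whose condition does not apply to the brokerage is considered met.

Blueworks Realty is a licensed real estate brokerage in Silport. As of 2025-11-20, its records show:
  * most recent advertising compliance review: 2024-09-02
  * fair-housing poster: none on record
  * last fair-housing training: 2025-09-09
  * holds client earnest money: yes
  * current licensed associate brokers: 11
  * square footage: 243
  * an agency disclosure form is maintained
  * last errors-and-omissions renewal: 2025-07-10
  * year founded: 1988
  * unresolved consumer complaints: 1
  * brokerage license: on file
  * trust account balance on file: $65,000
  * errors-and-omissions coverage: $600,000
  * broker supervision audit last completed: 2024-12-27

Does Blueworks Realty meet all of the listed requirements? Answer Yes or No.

1. agency disclosure form present → met
2. trust account balance $65,000 ≥ $65,000 → met
3. fair-housing training 72 days ago vs limit 90 → met
4. licensed associate brokers 11 ≥ 8 → met
5. advertising compliance review 444 days ago vs limit 540 → met
6. fair-housing poster absent → not met
7. errors-and-omissions renewal 133 days ago vs limit 120 → not met
8. broker supervision audit 328 days ago vs limit 365 → met
9. brokerage license present → met
10. condition 'holds client earnest money' holds; unresolved consumer complaints 1 ≤ 2 → met
11. errors-and-omissions coverage $600,000 ≥ $600,000 → met
Not met: 6, 7

No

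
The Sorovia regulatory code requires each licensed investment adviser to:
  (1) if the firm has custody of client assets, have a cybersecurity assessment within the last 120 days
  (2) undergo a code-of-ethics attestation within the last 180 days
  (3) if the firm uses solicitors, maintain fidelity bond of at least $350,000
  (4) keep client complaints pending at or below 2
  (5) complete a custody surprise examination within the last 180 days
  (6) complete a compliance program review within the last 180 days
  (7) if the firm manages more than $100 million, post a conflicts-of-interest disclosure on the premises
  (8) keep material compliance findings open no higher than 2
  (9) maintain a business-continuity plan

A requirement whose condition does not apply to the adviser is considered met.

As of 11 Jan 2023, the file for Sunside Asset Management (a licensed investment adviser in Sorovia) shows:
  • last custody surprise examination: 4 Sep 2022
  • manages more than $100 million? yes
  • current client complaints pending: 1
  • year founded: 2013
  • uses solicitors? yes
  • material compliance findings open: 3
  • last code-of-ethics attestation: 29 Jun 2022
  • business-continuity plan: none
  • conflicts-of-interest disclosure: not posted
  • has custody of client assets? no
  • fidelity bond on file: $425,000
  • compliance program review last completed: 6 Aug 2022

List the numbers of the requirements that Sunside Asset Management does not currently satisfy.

1. condition 'has custody of client assets' does not hold → requirement n/a → met
2. code-of-ethics attestation 196 days ago vs limit 180 → not met
3. condition 'uses solicitors' holds; fidelity bond $425,000 ≥ $350,000 → met
4. client complaints pending 1 ≤ 2 → met
5. custody surprise examination 129 days ago vs limit 180 → met
6. compliance program review 158 days ago vs limit 180 → met
7. condition 'manages more than $100 million' holds; conflicts-of-interest disclosure absent → not met
8. material compliance findings open 3 > 2 → not met
9. business-continuity plan absent → not met
Not met: 2, 7, 8, 9

2, 7, 8, 9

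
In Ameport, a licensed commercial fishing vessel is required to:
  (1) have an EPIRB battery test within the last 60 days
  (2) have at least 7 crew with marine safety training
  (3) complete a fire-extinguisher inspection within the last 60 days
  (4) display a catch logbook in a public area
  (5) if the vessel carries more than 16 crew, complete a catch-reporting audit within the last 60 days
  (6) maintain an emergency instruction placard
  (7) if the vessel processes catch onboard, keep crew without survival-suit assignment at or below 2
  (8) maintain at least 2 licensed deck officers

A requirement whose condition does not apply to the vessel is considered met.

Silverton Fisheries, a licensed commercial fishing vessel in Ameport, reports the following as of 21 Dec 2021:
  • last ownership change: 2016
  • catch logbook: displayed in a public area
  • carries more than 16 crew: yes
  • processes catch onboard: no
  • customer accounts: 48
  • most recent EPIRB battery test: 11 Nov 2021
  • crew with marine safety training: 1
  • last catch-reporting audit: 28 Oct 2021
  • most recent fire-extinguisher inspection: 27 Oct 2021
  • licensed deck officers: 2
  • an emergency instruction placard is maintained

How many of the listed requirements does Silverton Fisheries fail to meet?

1

1. EPIRB battery test 40 days ago vs limit 60 → met
2. crew with marine safety training 1 < 7 → not met
3. fire-extinguisher inspection 55 days ago vs limit 60 → met
4. catch logbook present → met
5. condition 'carries more than 16 crew' holds; catch-reporting audit 54 days ago vs limit 60 → met
6. emergency instruction placard present → met
7. condition 'processes catch onboard' does not hold → requirement n/a → met
8. licensed deck officers 2 ≥ 2 → met
Not met: 1 of 8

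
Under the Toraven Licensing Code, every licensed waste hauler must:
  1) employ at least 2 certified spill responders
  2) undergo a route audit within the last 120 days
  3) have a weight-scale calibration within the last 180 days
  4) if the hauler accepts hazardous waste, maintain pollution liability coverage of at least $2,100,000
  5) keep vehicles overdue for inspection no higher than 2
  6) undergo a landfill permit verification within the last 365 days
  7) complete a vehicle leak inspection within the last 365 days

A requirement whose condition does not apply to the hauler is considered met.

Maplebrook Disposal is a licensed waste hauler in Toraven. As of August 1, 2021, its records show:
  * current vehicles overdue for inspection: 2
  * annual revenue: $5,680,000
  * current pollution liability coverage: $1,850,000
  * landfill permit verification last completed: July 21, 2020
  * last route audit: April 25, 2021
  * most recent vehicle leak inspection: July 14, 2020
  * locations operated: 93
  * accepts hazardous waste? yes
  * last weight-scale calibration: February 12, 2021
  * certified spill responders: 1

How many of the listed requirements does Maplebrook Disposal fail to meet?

4

1. certified spill responders 1 < 2 → not met
2. route audit 98 days ago vs limit 120 → met
3. weight-scale calibration 170 days ago vs limit 180 → met
4. condition 'accepts hazardous waste' holds; pollution liability coverage $1,850,000 < $2,100,000 → not met
5. vehicles overdue for inspection 2 ≤ 2 → met
6. landfill permit verification 376 days ago vs limit 365 → not met
7. vehicle leak inspection 383 days ago vs limit 365 → not met
Not met: 4 of 7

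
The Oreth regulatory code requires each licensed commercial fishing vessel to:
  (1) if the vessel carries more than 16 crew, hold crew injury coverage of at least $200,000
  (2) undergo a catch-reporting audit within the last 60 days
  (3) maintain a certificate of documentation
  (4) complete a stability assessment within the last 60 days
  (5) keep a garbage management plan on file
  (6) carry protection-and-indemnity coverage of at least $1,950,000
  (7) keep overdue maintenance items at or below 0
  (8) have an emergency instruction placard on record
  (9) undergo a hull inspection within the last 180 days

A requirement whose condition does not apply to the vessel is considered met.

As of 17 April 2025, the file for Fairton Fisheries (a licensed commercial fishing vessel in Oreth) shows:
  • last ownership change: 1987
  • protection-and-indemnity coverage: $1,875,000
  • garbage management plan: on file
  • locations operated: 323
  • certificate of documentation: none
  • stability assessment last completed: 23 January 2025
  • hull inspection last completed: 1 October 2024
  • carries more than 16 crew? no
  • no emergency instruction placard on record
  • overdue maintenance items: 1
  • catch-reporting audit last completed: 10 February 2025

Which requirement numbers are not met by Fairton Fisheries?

1. condition 'carries more than 16 crew' does not hold → requirement n/a → met
2. catch-reporting audit 66 days ago vs limit 60 → not met
3. certificate of documentation absent → not met
4. stability assessment 84 days ago vs limit 60 → not met
5. garbage management plan present → met
6. protection-and-indemnity coverage $1,875,000 < $1,950,000 → not met
7. overdue maintenance items 1 > 0 → not met
8. emergency instruction placard absent → not met
9. hull inspection 198 days ago vs limit 180 → not met
Not met: 2, 3, 4, 6, 7, 8, 9

2, 3, 4, 6, 7, 8, 9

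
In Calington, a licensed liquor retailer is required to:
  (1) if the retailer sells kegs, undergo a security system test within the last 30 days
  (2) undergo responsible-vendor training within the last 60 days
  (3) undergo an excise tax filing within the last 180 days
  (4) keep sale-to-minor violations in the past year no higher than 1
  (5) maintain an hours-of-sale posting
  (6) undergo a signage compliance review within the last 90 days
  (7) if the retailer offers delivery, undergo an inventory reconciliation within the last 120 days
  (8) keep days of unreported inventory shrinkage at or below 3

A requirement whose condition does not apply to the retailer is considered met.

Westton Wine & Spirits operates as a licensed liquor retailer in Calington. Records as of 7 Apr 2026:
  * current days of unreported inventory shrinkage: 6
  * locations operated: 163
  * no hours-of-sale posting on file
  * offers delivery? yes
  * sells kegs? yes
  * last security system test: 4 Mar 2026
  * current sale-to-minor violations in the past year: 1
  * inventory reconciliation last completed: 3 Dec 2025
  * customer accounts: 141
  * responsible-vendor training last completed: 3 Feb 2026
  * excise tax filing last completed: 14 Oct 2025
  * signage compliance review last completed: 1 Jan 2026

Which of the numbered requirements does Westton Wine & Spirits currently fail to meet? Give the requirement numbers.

1, 2, 5, 6, 7, 8

1. condition 'sells kegs' holds; security system test 34 days ago vs limit 30 → not met
2. responsible-vendor training 63 days ago vs limit 60 → not met
3. excise tax filing 175 days ago vs limit 180 → met
4. sale-to-minor violations in the past year 1 ≤ 1 → met
5. hours-of-sale posting absent → not met
6. signage compliance review 96 days ago vs limit 90 → not met
7. condition 'offers delivery' holds; inventory reconciliation 125 days ago vs limit 120 → not met
8. days of unreported inventory shrinkage 6 > 3 → not met
Not met: 1, 2, 5, 6, 7, 8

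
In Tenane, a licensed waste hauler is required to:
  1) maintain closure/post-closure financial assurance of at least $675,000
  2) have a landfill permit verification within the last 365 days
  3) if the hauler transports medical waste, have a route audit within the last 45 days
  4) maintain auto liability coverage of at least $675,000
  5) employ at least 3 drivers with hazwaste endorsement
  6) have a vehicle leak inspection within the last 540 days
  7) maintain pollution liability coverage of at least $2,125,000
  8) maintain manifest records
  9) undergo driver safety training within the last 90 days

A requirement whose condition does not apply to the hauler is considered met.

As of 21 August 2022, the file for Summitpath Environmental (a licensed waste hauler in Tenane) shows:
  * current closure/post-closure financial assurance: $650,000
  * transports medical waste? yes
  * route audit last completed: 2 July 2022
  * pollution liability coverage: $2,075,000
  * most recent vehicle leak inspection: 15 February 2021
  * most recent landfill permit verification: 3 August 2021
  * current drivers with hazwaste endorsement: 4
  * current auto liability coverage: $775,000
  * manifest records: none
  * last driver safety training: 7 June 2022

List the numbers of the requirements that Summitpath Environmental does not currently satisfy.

1, 2, 3, 6, 7, 8

1. closure/post-closure financial assurance $650,000 < $675,000 → not met
2. landfill permit verification 383 days ago vs limit 365 → not met
3. condition 'transports medical waste' holds; route audit 50 days ago vs limit 45 → not met
4. auto liability coverage $775,000 ≥ $675,000 → met
5. drivers with hazwaste endorsement 4 ≥ 3 → met
6. vehicle leak inspection 552 days ago vs limit 540 → not met
7. pollution liability coverage $2,075,000 < $2,125,000 → not met
8. manifest records absent → not met
9. driver safety training 75 days ago vs limit 90 → met
Not met: 1, 2, 3, 6, 7, 8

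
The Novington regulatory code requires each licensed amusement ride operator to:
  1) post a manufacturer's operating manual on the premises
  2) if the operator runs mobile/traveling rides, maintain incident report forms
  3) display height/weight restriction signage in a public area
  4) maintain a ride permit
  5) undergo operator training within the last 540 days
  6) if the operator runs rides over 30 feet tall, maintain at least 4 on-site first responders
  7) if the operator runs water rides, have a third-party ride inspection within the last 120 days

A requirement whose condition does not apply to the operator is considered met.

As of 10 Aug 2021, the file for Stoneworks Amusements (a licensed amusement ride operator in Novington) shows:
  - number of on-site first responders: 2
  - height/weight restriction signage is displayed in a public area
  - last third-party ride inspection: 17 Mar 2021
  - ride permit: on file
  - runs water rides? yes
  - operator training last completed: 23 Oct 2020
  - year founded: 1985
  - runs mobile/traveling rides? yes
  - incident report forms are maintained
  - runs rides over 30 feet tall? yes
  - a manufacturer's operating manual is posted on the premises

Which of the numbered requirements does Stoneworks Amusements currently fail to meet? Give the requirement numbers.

1. manufacturer's operating manual present → met
2. condition 'runs mobile/traveling rides' holds; incident report forms present → met
3. height/weight restriction signage present → met
4. ride permit present → met
5. operator training 291 days ago vs limit 540 → met
6. condition 'runs rides over 30 feet tall' holds; on-site first responders 2 < 4 → not met
7. condition 'runs water rides' holds; third-party ride inspection 146 days ago vs limit 120 → not met
Not met: 6, 7

6, 7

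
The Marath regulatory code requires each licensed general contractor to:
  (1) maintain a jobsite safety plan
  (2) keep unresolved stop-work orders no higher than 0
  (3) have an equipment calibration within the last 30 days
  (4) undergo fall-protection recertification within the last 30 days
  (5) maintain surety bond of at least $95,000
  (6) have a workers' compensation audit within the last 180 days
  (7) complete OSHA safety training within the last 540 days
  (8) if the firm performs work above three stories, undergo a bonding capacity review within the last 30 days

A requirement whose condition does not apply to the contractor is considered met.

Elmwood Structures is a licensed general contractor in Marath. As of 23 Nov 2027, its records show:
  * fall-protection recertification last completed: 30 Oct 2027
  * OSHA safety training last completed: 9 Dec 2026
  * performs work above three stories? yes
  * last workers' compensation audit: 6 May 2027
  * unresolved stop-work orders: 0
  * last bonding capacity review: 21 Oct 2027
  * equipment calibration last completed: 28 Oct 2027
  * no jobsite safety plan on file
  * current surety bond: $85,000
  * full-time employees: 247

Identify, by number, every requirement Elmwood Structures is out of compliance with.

1, 5, 6, 8

1. jobsite safety plan absent → not met
2. unresolved stop-work orders 0 ≤ 0 → met
3. equipment calibration 26 days ago vs limit 30 → met
4. fall-protection recertification 24 days ago vs limit 30 → met
5. surety bond $85,000 < $95,000 → not met
6. workers' compensation audit 201 days ago vs limit 180 → not met
7. OSHA safety training 349 days ago vs limit 540 → met
8. condition 'performs work above three stories' holds; bonding capacity review 33 days ago vs limit 30 → not met
Not met: 1, 5, 6, 8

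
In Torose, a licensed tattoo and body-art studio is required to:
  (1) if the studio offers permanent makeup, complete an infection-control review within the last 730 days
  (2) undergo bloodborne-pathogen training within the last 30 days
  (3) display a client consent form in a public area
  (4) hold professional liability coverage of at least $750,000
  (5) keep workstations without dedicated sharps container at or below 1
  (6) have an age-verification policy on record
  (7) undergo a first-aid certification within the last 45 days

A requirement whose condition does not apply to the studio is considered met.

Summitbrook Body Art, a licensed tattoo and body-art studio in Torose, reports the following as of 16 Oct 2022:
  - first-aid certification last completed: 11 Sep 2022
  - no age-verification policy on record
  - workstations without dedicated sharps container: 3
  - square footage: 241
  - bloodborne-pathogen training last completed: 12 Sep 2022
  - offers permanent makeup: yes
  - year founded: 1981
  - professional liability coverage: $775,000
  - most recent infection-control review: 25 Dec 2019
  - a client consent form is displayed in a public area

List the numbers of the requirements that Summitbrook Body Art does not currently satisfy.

1. condition 'offers permanent makeup' holds; infection-control review 1026 days ago vs limit 730 → not met
2. bloodborne-pathogen training 34 days ago vs limit 30 → not met
3. client consent form present → met
4. professional liability coverage $775,000 ≥ $750,000 → met
5. workstations without dedicated sharps container 3 > 1 → not met
6. age-verification policy absent → not met
7. first-aid certification 35 days ago vs limit 45 → met
Not met: 1, 2, 5, 6

1, 2, 5, 6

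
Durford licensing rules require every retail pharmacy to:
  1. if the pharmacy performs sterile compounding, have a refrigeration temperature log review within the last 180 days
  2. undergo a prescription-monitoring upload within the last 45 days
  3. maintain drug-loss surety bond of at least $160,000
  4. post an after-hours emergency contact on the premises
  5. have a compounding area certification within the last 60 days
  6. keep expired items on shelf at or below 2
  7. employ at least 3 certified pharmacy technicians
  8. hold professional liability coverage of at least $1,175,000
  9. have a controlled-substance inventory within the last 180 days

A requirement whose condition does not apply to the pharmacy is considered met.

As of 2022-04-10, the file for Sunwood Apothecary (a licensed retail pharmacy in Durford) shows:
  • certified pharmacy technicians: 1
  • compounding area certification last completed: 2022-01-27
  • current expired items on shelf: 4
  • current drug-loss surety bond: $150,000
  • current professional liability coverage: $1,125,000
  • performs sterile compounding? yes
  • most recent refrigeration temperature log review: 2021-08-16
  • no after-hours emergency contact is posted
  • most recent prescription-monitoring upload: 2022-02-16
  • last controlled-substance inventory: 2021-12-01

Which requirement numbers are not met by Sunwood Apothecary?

1. condition 'performs sterile compounding' holds; refrigeration temperature log review 237 days ago vs limit 180 → not met
2. prescription-monitoring upload 53 days ago vs limit 45 → not met
3. drug-loss surety bond $150,000 < $160,000 → not met
4. after-hours emergency contact absent → not met
5. compounding area certification 73 days ago vs limit 60 → not met
6. expired items on shelf 4 > 2 → not met
7. certified pharmacy technicians 1 < 3 → not met
8. professional liability coverage $1,125,000 < $1,175,000 → not met
9. controlled-substance inventory 130 days ago vs limit 180 → met
Not met: 1, 2, 3, 4, 5, 6, 7, 8

1, 2, 3, 4, 5, 6, 7, 8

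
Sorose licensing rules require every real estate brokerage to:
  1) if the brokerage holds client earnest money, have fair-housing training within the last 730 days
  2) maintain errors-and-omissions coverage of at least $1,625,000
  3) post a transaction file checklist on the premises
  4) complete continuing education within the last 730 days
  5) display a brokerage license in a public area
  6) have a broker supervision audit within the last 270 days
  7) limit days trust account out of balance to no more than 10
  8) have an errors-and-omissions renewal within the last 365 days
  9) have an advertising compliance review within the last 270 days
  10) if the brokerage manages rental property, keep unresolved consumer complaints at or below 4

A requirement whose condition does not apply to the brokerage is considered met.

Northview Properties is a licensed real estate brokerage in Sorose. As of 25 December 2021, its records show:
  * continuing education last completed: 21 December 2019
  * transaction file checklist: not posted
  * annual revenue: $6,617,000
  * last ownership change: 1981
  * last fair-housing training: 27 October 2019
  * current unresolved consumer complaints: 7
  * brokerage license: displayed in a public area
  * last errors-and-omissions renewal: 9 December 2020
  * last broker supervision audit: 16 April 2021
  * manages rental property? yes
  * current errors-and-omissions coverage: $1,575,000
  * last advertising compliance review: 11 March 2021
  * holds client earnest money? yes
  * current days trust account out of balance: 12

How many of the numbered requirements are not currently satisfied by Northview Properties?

1. condition 'holds client earnest money' holds; fair-housing training 790 days ago vs limit 730 → not met
2. errors-and-omissions coverage $1,575,000 < $1,625,000 → not met
3. transaction file checklist absent → not met
4. continuing education 735 days ago vs limit 730 → not met
5. brokerage license present → met
6. broker supervision audit 253 days ago vs limit 270 → met
7. days trust account out of balance 12 > 10 → not met
8. errors-and-omissions renewal 381 days ago vs limit 365 → not met
9. advertising compliance review 289 days ago vs limit 270 → not met
10. condition 'manages rental property' holds; unresolved consumer complaints 7 > 4 → not met
Not met: 8 of 10

8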